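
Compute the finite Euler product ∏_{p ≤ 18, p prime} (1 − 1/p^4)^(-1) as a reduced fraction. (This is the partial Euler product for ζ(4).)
∏ = 54205291183043/50083135488000

The primes p ≤ 18 are [2, 3, 5, 7, 11, 13, 17]. For each prime, (1 − 1/p^4)^(-1) = p^4 / (p^4 − 1). The product is (1 − 1/2^4)^(-1), (1 − 1/3^4)^(-1), (1 − 1/5^4)^(-1), (1 − 1/7^4)^(-1), (1 − 1/11^4)^(-1), (1 − 1/13^4)^(-1), (1 − 1/17^4)^(-1) = ∏ p^4 / (p^4 − 1) = 54205291183043/50083135488000.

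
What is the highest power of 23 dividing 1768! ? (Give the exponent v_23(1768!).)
v_23(1768!) = 79

Legendre's formula: v_p(n!) = Σ_{k ≥ 1} ⌊n / p^k⌋. For p = 23, n = 1768, the terms are:
  ⌊1768/23^1⌋ = ⌊1768/23⌋ = 76
  ⌊1768/23^2⌋ = ⌊1768/529⌋ = 3
(the next term ⌊1768/23^3⌋ = 0, terminating the sum). Summing: v_23(1768!) = 76 + 3 = 79.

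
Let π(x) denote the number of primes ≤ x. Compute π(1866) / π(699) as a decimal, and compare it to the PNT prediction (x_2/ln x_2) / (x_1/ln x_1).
π(1866)/π(699) = 284/125 ≈ 2.2720;  PNT prediction ≈ 2.3215.

π(699) = 125 and π(1866) = 284, so π(1866)/π(699) ≈ 2.2720. The PNT-predicted ratio is (1866/ln(1866)) / (699/ln(699)) ≈ 2.3215. The two agree to within a few percent, as expected.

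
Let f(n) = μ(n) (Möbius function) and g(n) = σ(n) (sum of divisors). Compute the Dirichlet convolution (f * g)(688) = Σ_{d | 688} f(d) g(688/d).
(μ * σ)(688) = 688

Divisors of 688: [1, 2, 4, 8, 16, 43, 86, 172, 344, 688]. For each d | 688:
  d = 1: μ(1) · σ(688/1) = 1 · 1364 = 1364
  d = 2: μ(2) · σ(688/2) = -1 · 660 = -660
  d = 4: μ(4) · σ(688/4) = 0 · 308 = 0
  d = 8: μ(8) · σ(688/8) = 0 · 132 = 0
  d = 16: μ(16) · σ(688/16) = 0 · 44 = 0
  d = 43: μ(43) · σ(688/43) = -1 · 31 = -31
  d = 86: μ(86) · σ(688/86) = 1 · 15 = 15
  d = 172: μ(172) · σ(688/172) = 0 · 7 = 0
  d = 344: μ(344) · σ(688/344) = 0 · 3 = 0
  d = 688: μ(688) · σ(688/688) = 0 · 1 = 0
Summing: (μ * σ)(688) = 1364 + -660 + 0 + 0 + 0 + -31 + 15 + 0 + 0 + 0 = 688.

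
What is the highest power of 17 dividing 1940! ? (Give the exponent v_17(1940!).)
v_17(1940!) = 120

Legendre's formula: v_p(n!) = Σ_{k ≥ 1} ⌊n / p^k⌋. For p = 17, n = 1940, the terms are:
  ⌊1940/17^1⌋ = ⌊1940/17⌋ = 114
  ⌊1940/17^2⌋ = ⌊1940/289⌋ = 6
(the next term ⌊1940/17^3⌋ = 0, terminating the sum). Summing: v_17(1940!) = 114 + 6 = 120.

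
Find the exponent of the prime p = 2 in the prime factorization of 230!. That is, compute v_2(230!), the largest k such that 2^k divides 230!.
v_2(230!) = 225

Legendre's formula: v_p(n!) = Σ_{k ≥ 1} ⌊n / p^k⌋. For p = 2, n = 230, the terms are:
  ⌊230/2^1⌋ = ⌊230/2⌋ = 115
  ⌊230/2^2⌋ = ⌊230/4⌋ = 57
  ⌊230/2^3⌋ = ⌊230/8⌋ = 28
  ⌊230/2^4⌋ = ⌊230/16⌋ = 14
  ⌊230/2^5⌋ = ⌊230/32⌋ = 7
  ⌊230/2^6⌋ = ⌊230/64⌋ = 3
  ⌊230/2^7⌋ = ⌊230/128⌋ = 1
(the next term ⌊230/2^8⌋ = 0, terminating the sum). Summing: v_2(230!) = 115 + 57 + 28 + 14 + 7 + 3 + 1 = 225.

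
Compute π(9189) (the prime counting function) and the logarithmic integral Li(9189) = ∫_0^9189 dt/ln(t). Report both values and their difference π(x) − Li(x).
π(9189) = 1139;  Li(9189) ≈ 1157.68;  π(x) − Li(x) ≈ -18.68.

Direct count of primes ≤ 9189 gives π(9189) = 1139. Numerical evaluation of the logarithmic integral gives Li(9189) ≈ 1157.68. The difference π(x) − Li(x) ≈ -18.68 is typically negative for small/moderate x (Li(x) overestimates), though Littlewood's theorem shows this sign changes infinitely often.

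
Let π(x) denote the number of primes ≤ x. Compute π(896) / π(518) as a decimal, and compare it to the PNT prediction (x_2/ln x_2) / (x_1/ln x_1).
π(896)/π(518) = 154/97 ≈ 1.5876;  PNT prediction ≈ 1.5903.

π(518) = 97 and π(896) = 154, so π(896)/π(518) ≈ 1.5876. The PNT-predicted ratio is (896/ln(896)) / (518/ln(518)) ≈ 1.5903. The two agree to within a few percent, as expected.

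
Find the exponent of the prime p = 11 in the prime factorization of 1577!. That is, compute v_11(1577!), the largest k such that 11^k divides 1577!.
v_11(1577!) = 157

Legendre's formula: v_p(n!) = Σ_{k ≥ 1} ⌊n / p^k⌋. For p = 11, n = 1577, the terms are:
  ⌊1577/11^1⌋ = ⌊1577/11⌋ = 143
  ⌊1577/11^2⌋ = ⌊1577/121⌋ = 13
  ⌊1577/11^3⌋ = ⌊1577/1331⌋ = 1
(the next term ⌊1577/11^4⌋ = 0, terminating the sum). Summing: v_11(1577!) = 143 + 13 + 1 = 157.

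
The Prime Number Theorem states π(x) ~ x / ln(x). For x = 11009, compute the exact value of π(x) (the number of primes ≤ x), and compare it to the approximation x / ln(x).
π(11009) = 1336;  x/ln(x) ≈ 1182.94;  relative error ≈ 11.46%.

Directly count primes up to 11009: π(11009) = 1336. The PNT approximation gives 11009/ln(11009) ≈ 11009/9.30647 ≈ 1182.94. Relative error (π(x) − x/ln(x)) / π(x) ≈ 11.46%; the approximation is known to undercount slightly (Li(x) is a better estimate).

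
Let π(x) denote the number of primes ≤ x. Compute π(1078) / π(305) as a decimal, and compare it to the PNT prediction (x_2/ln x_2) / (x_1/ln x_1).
π(1078)/π(305) = 180/62 ≈ 2.9032;  PNT prediction ≈ 2.8954.

π(305) = 62 and π(1078) = 180, so π(1078)/π(305) ≈ 2.9032. The PNT-predicted ratio is (1078/ln(1078)) / (305/ln(305)) ≈ 2.8954. The two agree to within a few percent, as expected.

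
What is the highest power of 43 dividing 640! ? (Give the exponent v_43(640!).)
v_43(640!) = 14

Legendre's formula: v_p(n!) = Σ_{k ≥ 1} ⌊n / p^k⌋. For p = 43, n = 640, the terms are:
  ⌊640/43^1⌋ = ⌊640/43⌋ = 14
(the next term ⌊640/43^2⌋ = 0, terminating the sum). Summing: v_43(640!) = 14 = 14.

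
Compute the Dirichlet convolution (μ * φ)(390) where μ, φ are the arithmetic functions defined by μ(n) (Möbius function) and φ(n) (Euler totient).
(μ * φ)(390) = 0

Divisors of 390: [1, 2, 3, 5, 6, 10, 13, 15, 26, 30, 39, 65, 78, 130, 195, 390]. For each d | 390:
  d = 1: μ(1) · φ(390/1) = 1 · 96 = 96
  d = 2: μ(2) · φ(390/2) = -1 · 96 = -96
  d = 3: μ(3) · φ(390/3) = -1 · 48 = -48
  d = 5: μ(5) · φ(390/5) = -1 · 24 = -24
  d = 6: μ(6) · φ(390/6) = 1 · 48 = 48
  d = 10: μ(10) · φ(390/10) = 1 · 24 = 24
  d = 13: μ(13) · φ(390/13) = -1 · 8 = -8
  d = 15: μ(15) · φ(390/15) = 1 · 12 = 12
  d = 26: μ(26) · φ(390/26) = 1 · 8 = 8
  d = 30: μ(30) · φ(390/30) = -1 · 12 = -12
  d = 39: μ(39) · φ(390/39) = 1 · 4 = 4
  d = 65: μ(65) · φ(390/65) = 1 · 2 = 2
  d = 78: μ(78) · φ(390/78) = -1 · 4 = -4
  d = 130: μ(130) · φ(390/130) = -1 · 2 = -2
  d = 195: μ(195) · φ(390/195) = -1 · 1 = -1
  d = 390: μ(390) · φ(390/390) = 1 · 1 = 1
Summing: (μ * φ)(390) = 96 + -96 + -48 + -24 + 48 + 24 + -8 + 12 + 8 + -12 + 4 + 2 + -4 + -2 + -1 + 1 = 0.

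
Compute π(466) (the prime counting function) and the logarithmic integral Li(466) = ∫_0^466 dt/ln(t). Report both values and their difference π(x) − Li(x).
π(466) = 90;  Li(466) ≈ 96.29;  π(x) − Li(x) ≈ -6.29.

Direct count of primes ≤ 466 gives π(466) = 90. Numerical evaluation of the logarithmic integral gives Li(466) ≈ 96.29. The difference π(x) − Li(x) ≈ -6.29 is typically negative for small/moderate x (Li(x) overestimates), though Littlewood's theorem shows this sign changes infinitely often.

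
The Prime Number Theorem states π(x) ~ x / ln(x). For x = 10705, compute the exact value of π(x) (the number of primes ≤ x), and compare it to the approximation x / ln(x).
π(10705) = 1304;  x/ln(x) ≈ 1153.75;  relative error ≈ 11.52%.

Directly count primes up to 10705: π(10705) = 1304. The PNT approximation gives 10705/ln(10705) ≈ 10705/9.27847 ≈ 1153.75. Relative error (π(x) − x/ln(x)) / π(x) ≈ 11.52%; the approximation is known to undercount slightly (Li(x) is a better estimate).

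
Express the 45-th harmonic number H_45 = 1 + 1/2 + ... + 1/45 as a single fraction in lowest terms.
H_45 = 5914085889685464427/1345655451257488800

Direct summation: H_45 = 1 + 1/2 + ... + 1/45. The least common denominator is lcm(1, ..., 45) = 9419588158802421600; over this denominator the numerator is 9419588158802421600 + 4709794079401210800 + 3139862719600807200 + 2354897039700605400 + 1883917631760484320 + 1569931359800403600 + 1345655451257488800 + 1177448519850302700 + 1046620906533602400 + 941958815880242160 + 856326196254765600 + 784965679900201800 + 724583704523263200 + 672827725628744400 + 627972543920161440 + 588724259925151350 + 554093421106024800 + 523310453266801200 + 495767797831706400 + 470979407940121080 + 448551817085829600 + 428163098127382800 + 409547311252279200 + 392482839950100900 + 376783526352096864 + 362291852261631600 + 348873635511200800 + 336413862814372200 + 324813384786290400 + 313986271960080720 + 303857682542013600 + 294362129962575675 + 285442065418255200 + 277046710553012400 + 269131090251497760 + 261655226633400600 + 254583463751416800 + 247883898915853200 + 241527901507754400 + 235489703970060540 + 229746052653717600 + 224275908542914800 + 219060189739591200 + 214081549063691400 + 209324181306720480 = 41398601227798250989, so H_45 = 41398601227798250989/9419588158802421600; reducing by gcd(41398601227798250989, 9419588158802421600) = 7 gives 5914085889685464427/1345655451257488800 ≈ 4.39495. (The PNT-adjacent estimate ln(45) + γ ≈ 4.38388 matches within O(1/n).)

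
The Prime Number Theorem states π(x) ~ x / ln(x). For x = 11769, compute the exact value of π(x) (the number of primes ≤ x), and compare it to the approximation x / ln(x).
π(11769) = 1409;  x/ln(x) ≈ 1255.60;  relative error ≈ 10.89%.

Directly count primes up to 11769: π(11769) = 1409. The PNT approximation gives 11769/ln(11769) ≈ 11769/9.37322 ≈ 1255.60. Relative error (π(x) − x/ln(x)) / π(x) ≈ 10.89%; the approximation is known to undercount slightly (Li(x) is a better estimate).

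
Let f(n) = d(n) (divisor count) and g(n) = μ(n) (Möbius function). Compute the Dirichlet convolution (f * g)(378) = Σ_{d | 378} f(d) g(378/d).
(d * μ)(378) = 1

Divisors of 378: [1, 2, 3, 6, 7, 9, 14, 18, 21, 27, 42, 54, 63, 126, 189, 378]. For each d | 378:
  d = 1: d(1) · μ(378/1) = 1 · 0 = 0
  d = 2: d(2) · μ(378/2) = 2 · 0 = 0
  d = 3: d(3) · μ(378/3) = 2 · 0 = 0
  d = 6: d(6) · μ(378/6) = 4 · 0 = 0
  d = 7: d(7) · μ(378/7) = 2 · 0 = 0
  d = 9: d(9) · μ(378/9) = 3 · -1 = -3
  d = 14: d(14) · μ(378/14) = 4 · 0 = 0
  d = 18: d(18) · μ(378/18) = 6 · 1 = 6
  d = 21: d(21) · μ(378/21) = 4 · 0 = 0
  d = 27: d(27) · μ(378/27) = 4 · 1 = 4
  d = 42: d(42) · μ(378/42) = 8 · 0 = 0
  d = 54: d(54) · μ(378/54) = 8 · -1 = -8
  d = 63: d(63) · μ(378/63) = 6 · 1 = 6
  d = 126: d(126) · μ(378/126) = 12 · -1 = -12
  d = 189: d(189) · μ(378/189) = 8 · -1 = -8
  d = 378: d(378) · μ(378/378) = 16 · 1 = 16
Summing: (d * μ)(378) = 0 + 0 + 0 + 0 + 0 + -3 + 0 + 6 + 0 + 4 + 0 + -8 + 6 + -12 + -8 + 16 = 1.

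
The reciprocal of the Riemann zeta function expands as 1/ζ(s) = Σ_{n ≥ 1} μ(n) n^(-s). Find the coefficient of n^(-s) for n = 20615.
μ(20615) = 1

Factor n = 20615 = 5 · 7 · 19 · 31. μ(n) = 0 if any exponent ≥ 2 (not squarefree); otherwise μ(n) = (−1)^{ω(n)} where ω(n) is the number of distinct prime factors. Applying: μ(20615) = 1.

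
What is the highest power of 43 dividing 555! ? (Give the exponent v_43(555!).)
v_43(555!) = 12

Legendre's formula: v_p(n!) = Σ_{k ≥ 1} ⌊n / p^k⌋. For p = 43, n = 555, the terms are:
  ⌊555/43^1⌋ = ⌊555/43⌋ = 12
(the next term ⌊555/43^2⌋ = 0, terminating the sum). Summing: v_43(555!) = 12 = 12.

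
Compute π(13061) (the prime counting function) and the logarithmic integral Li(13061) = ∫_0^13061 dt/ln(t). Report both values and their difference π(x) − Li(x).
π(13061) = 1555;  Li(13061) ≈ 1573.55;  π(x) − Li(x) ≈ -18.55.

Direct count of primes ≤ 13061 gives π(13061) = 1555. Numerical evaluation of the logarithmic integral gives Li(13061) ≈ 1573.55. The difference π(x) − Li(x) ≈ -18.55 is typically negative for small/moderate x (Li(x) overestimates), though Littlewood's theorem shows this sign changes infinitely often.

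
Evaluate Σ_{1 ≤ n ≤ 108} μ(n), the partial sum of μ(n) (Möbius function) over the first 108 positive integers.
Σ_{n ≤ 108} μ(n) = -3

Compute μ(n) for each 1 ≤ n ≤ 108: μ(1) = 1, μ(2) = -1, μ(3) = -1, μ(4) = 0, μ(5) = -1, μ(6) = 1, μ(7) = -1, μ(8) = 0, μ(9) = 0, μ(10) = 1, μ(11) = -1, μ(12) = 0, μ(13) = -1, μ(14) = 1, μ(15) = 1, μ(16) = 0, μ(17) = -1, μ(18) = 0, μ(19) = -1, μ(20) = 0, μ(21) = 1, μ(22) = 1, μ(23) = -1, μ(24) = 0, μ(25) = 0, μ(26) = 1, μ(27) = 0, μ(28) = 0, μ(29) = -1, μ(30) = -1, μ(31) = -1, μ(32) = 0, μ(33) = 1, μ(34) = 1, μ(35) = 1, μ(36) = 0, μ(37) = -1, μ(38) = 1, μ(39) = 1, μ(40) = 0, μ(41) = -1, μ(42) = -1, μ(43) = -1, μ(44) = 0, μ(45) = 0, μ(46) = 1, μ(47) = -1, μ(48) = 0, μ(49) = 0, μ(50) = 0, μ(51) = 1, μ(52) = 0, μ(53) = -1, μ(54) = 0, μ(55) = 1, μ(56) = 0, μ(57) = 1, μ(58) = 1, μ(59) = -1, μ(60) = 0, μ(61) = -1, μ(62) = 1, μ(63) = 0, μ(64) = 0, μ(65) = 1, μ(66) = -1, μ(67) = -1, μ(68) = 0, μ(69) = 1, μ(70) = -1, μ(71) = -1, μ(72) = 0, μ(73) = -1, μ(74) = 1, μ(75) = 0, μ(76) = 0, μ(77) = 1, μ(78) = -1, μ(79) = -1, μ(80) = 0, μ(81) = 0, μ(82) = 1, μ(83) = -1, μ(84) = 0, μ(85) = 1, μ(86) = 1, μ(87) = 1, μ(88) = 0, μ(89) = -1, μ(90) = 0, μ(91) = 1, μ(92) = 0, μ(93) = 1, μ(94) = 1, μ(95) = 1, μ(96) = 0, μ(97) = -1, μ(98) = 0, μ(99) = 0, μ(100) = 0, μ(101) = -1, μ(102) = -1, μ(103) = -1, μ(104) = 0, μ(105) = -1, μ(106) = 1, μ(107) = -1, μ(108) = 0. Summing all 108 values: -3. (Mertens function M(x) = Σ_{n ≤ x} μ(n); on average M(x) should be small (PNT ⟺ M(x) = o(x)).)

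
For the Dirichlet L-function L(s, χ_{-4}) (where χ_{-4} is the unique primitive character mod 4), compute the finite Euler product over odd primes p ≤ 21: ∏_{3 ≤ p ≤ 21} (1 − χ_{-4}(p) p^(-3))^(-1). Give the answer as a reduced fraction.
∏ = 2463517706231725/2542314678779904

The odd primes p ≤ 21 are [3, 5, 7, 11, 13, 17, 19]. For each, χ(p) = 1 if p ≡ 1 mod 4, χ(p) = −1 if p ≡ 3 mod 4. Taking (1 − χ(p)/p^3)^(-1) = p^3/(p^3 − χ(p)): (1 − (-1)/3^3)^(-1) · (1 − (1)/5^3)^(-1) · (1 − (-1)/7^3)^(-1) · (1 − (-1)/11^3)^(-1) · (1 − (1)/13^3)^(-1) · (1 − (1)/17^3)^(-1) · (1 − (-1)/19^3)^(-1) = 2463517706231725/2542314678779904.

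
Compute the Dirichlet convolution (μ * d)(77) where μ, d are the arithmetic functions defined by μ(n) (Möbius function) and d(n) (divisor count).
(μ * d)(77) = 1

Divisors of 77: [1, 7, 11, 77]. For each d | 77:
  d = 1: μ(1) · d(77/1) = 1 · 4 = 4
  d = 7: μ(7) · d(77/7) = -1 · 2 = -2
  d = 11: μ(11) · d(77/11) = -1 · 2 = -2
  d = 77: μ(77) · d(77/77) = 1 · 1 = 1
Summing: (μ * d)(77) = 4 + -2 + -2 + 1 = 1.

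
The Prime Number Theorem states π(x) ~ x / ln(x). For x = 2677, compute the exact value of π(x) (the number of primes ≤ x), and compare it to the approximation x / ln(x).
π(2677) = 388;  x/ln(x) ≈ 339.18;  relative error ≈ 12.58%.

Directly count primes up to 2677: π(2677) = 388. The PNT approximation gives 2677/ln(2677) ≈ 2677/7.89245 ≈ 339.18. Relative error (π(x) − x/ln(x)) / π(x) ≈ 12.58%; the approximation is known to undercount slightly (Li(x) is a better estimate).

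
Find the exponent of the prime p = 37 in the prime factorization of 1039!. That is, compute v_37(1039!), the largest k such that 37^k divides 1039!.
v_37(1039!) = 28

Legendre's formula: v_p(n!) = Σ_{k ≥ 1} ⌊n / p^k⌋. For p = 37, n = 1039, the terms are:
  ⌊1039/37^1⌋ = ⌊1039/37⌋ = 28
(the next term ⌊1039/37^2⌋ = 0, terminating the sum). Summing: v_37(1039!) = 28 = 28.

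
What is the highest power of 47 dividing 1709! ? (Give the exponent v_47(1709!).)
v_47(1709!) = 36

Legendre's formula: v_p(n!) = Σ_{k ≥ 1} ⌊n / p^k⌋. For p = 47, n = 1709, the terms are:
  ⌊1709/47^1⌋ = ⌊1709/47⌋ = 36
(the next term ⌊1709/47^2⌋ = 0, terminating the sum). Summing: v_47(1709!) = 36 = 36.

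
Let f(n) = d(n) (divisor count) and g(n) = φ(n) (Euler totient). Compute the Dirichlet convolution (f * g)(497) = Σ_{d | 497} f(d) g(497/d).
(d * φ)(497) = 576

Divisors of 497: [1, 7, 71, 497]. For each d | 497:
  d = 1: d(1) · φ(497/1) = 1 · 420 = 420
  d = 7: d(7) · φ(497/7) = 2 · 70 = 140
  d = 71: d(71) · φ(497/71) = 2 · 6 = 12
  d = 497: d(497) · φ(497/497) = 4 · 1 = 4
Summing: (d * φ)(497) = 420 + 140 + 12 + 4 = 576.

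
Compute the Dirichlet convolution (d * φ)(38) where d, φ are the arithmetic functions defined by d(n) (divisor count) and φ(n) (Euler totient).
(d * φ)(38) = 60

Divisors of 38: [1, 2, 19, 38]. For each d | 38:
  d = 1: d(1) · φ(38/1) = 1 · 18 = 18
  d = 2: d(2) · φ(38/2) = 2 · 18 = 36
  d = 19: d(19) · φ(38/19) = 2 · 1 = 2
  d = 38: d(38) · φ(38/38) = 4 · 1 = 4
Summing: (d * φ)(38) = 18 + 36 + 2 + 4 = 60.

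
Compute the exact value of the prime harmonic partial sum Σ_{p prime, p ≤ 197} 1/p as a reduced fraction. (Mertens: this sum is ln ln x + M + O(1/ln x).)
Σ 1/p = 76196574135067008118914163673288637004399442476398684669741544152346284384175423/39195588149163123383161804554421175259738677336198748467804183290796540382737190

π(197) = 45, so the primes ≤ 197 are [2, 3, 5, 7, 11, 13, 17, 19, 23, 29, 31, 37, 41, 43, 47, 53, 59, 61, 67, 71, 73, 79, 83, 89, 97, 101, 103, 107, 109, 113, 127, 131, 137, 139, 149, 151, 157, 163, 167, 173, 179, 181, 191, 193, 197]. Summing 1/p over these primes: 76196574135067008118914163673288637004399442476398684669741544152346284384175423/39195588149163123383161804554421175259738677336198748467804183290796540382737190 ≈ 1.9440. Mertens estimate ln ln(197) + 0.2615 ≈ 1.9260.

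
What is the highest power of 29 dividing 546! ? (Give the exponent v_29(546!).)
v_29(546!) = 18

Legendre's formula: v_p(n!) = Σ_{k ≥ 1} ⌊n / p^k⌋. For p = 29, n = 546, the terms are:
  ⌊546/29^1⌋ = ⌊546/29⌋ = 18
(the next term ⌊546/29^2⌋ = 0, terminating the sum). Summing: v_29(546!) = 18 = 18.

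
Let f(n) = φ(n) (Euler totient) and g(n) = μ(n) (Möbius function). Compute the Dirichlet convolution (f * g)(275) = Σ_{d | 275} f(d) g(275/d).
(φ * μ)(275) = 144

Divisors of 275: [1, 5, 11, 25, 55, 275]. For each d | 275:
  d = 1: φ(1) · μ(275/1) = 1 · 0 = 0
  d = 5: φ(5) · μ(275/5) = 4 · 1 = 4
  d = 11: φ(11) · μ(275/11) = 10 · 0 = 0
  d = 25: φ(25) · μ(275/25) = 20 · -1 = -20
  d = 55: φ(55) · μ(275/55) = 40 · -1 = -40
  d = 275: φ(275) · μ(275/275) = 200 · 1 = 200
Summing: (φ * μ)(275) = 0 + 4 + 0 + -20 + -40 + 200 = 144.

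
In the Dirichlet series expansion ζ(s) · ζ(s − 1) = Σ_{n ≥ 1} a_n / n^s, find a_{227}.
σ(227) = 228

In the product (Σ m^0/m^s)(Σ k / k^s) = Σ (Σ_{d | n} d) / n^s, the coefficient of 1/n^s is σ(n) = Σ_{d | n} d. For n = 227, divisors are [1, 227]; summing: σ(227) = 228.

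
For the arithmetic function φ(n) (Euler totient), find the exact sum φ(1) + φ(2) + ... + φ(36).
Σ_{n ≤ 36} φ(n) = 396

Compute φ(n) for each 1 ≤ n ≤ 36: φ(1) = 1, φ(2) = 1, φ(3) = 2, φ(4) = 2, φ(5) = 4, φ(6) = 2, φ(7) = 6, φ(8) = 4, φ(9) = 6, φ(10) = 4, φ(11) = 10, φ(12) = 4, φ(13) = 12, φ(14) = 6, φ(15) = 8, φ(16) = 8, φ(17) = 16, φ(18) = 6, φ(19) = 18, φ(20) = 8, φ(21) = 12, φ(22) = 10, φ(23) = 22, φ(24) = 8, φ(25) = 20, φ(26) = 12, φ(27) = 18, φ(28) = 12, φ(29) = 28, φ(30) = 8, φ(31) = 30, φ(32) = 16, φ(33) = 20, φ(34) = 16, φ(35) = 24, φ(36) = 12. Summing all 36 values: 396. (Average order: Σ_{n ≤ x} φ(n) ~ (3/π²) x². For x = 36, (3/π²)·36² ≈ 393.94.)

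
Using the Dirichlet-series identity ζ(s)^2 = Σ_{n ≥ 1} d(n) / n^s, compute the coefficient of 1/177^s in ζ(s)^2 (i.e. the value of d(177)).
d(177) = 4

ζ(s)^2 = (Σ 1/m^s)(Σ 1/k^s). The coefficient of 1/n^s in the product is the number of ordered pairs (m, k) with mk = n, which equals d(n). For n = 177, divisors are [1, 3, 59, 177], so d(177) = 4.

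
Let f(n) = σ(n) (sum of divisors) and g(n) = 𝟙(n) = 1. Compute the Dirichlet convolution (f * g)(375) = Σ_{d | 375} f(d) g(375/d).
(σ * 𝟙)(375) = 970

Divisors of 375: [1, 3, 5, 15, 25, 75, 125, 375]. For each d | 375:
  d = 1: σ(1) · 𝟙(375/1) = 1 · 1 = 1
  d = 3: σ(3) · 𝟙(375/3) = 4 · 1 = 4
  d = 5: σ(5) · 𝟙(375/5) = 6 · 1 = 6
  d = 15: σ(15) · 𝟙(375/15) = 24 · 1 = 24
  d = 25: σ(25) · 𝟙(375/25) = 31 · 1 = 31
  d = 75: σ(75) · 𝟙(375/75) = 124 · 1 = 124
  d = 125: σ(125) · 𝟙(375/125) = 156 · 1 = 156
  d = 375: σ(375) · 𝟙(375/375) = 624 · 1 = 624
Summing: (σ * 𝟙)(375) = 1 + 4 + 6 + 24 + 31 + 124 + 156 + 624 = 970.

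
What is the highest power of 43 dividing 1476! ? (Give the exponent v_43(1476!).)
v_43(1476!) = 34

Legendre's formula: v_p(n!) = Σ_{k ≥ 1} ⌊n / p^k⌋. For p = 43, n = 1476, the terms are:
  ⌊1476/43^1⌋ = ⌊1476/43⌋ = 34
(the next term ⌊1476/43^2⌋ = 0, terminating the sum). Summing: v_43(1476!) = 34 = 34.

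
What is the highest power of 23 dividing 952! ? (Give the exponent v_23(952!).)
v_23(952!) = 42

Legendre's formula: v_p(n!) = Σ_{k ≥ 1} ⌊n / p^k⌋. For p = 23, n = 952, the terms are:
  ⌊952/23^1⌋ = ⌊952/23⌋ = 41
  ⌊952/23^2⌋ = ⌊952/529⌋ = 1
(the next term ⌊952/23^3⌋ = 0, terminating the sum). Summing: v_23(952!) = 41 + 1 = 42.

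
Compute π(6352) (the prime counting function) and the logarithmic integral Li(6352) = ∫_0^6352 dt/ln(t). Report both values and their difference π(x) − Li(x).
π(6352) = 826;  Li(6352) ≈ 840.74;  π(x) − Li(x) ≈ -14.74.

Direct count of primes ≤ 6352 gives π(6352) = 826. Numerical evaluation of the logarithmic integral gives Li(6352) ≈ 840.74. The difference π(x) − Li(x) ≈ -14.74 is typically negative for small/moderate x (Li(x) overestimates), though Littlewood's theorem shows this sign changes infinitely often.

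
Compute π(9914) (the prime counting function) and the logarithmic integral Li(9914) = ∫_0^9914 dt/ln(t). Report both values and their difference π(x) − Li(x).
π(9914) = 1222;  Li(9914) ≈ 1236.80;  π(x) − Li(x) ≈ -14.80.

Direct count of primes ≤ 9914 gives π(9914) = 1222. Numerical evaluation of the logarithmic integral gives Li(9914) ≈ 1236.80. The difference π(x) − Li(x) ≈ -14.80 is typically negative for small/moderate x (Li(x) overestimates), though Littlewood's theorem shows this sign changes infinitely often.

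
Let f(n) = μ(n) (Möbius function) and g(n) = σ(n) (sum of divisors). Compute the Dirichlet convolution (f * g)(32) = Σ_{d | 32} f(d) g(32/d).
(μ * σ)(32) = 32

Divisors of 32: [1, 2, 4, 8, 16, 32]. For each d | 32:
  d = 1: μ(1) · σ(32/1) = 1 · 63 = 63
  d = 2: μ(2) · σ(32/2) = -1 · 31 = -31
  d = 4: μ(4) · σ(32/4) = 0 · 15 = 0
  d = 8: μ(8) · σ(32/8) = 0 · 7 = 0
  d = 16: μ(16) · σ(32/16) = 0 · 3 = 0
  d = 32: μ(32) · σ(32/32) = 0 · 1 = 0
Summing: (μ * σ)(32) = 63 + -31 + 0 + 0 + 0 + 0 = 32.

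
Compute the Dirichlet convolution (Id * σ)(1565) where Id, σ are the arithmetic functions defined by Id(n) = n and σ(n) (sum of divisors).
(Id * σ)(1565) = 6897

Divisors of 1565: [1, 5, 313, 1565]. For each d | 1565:
  d = 1: Id(1) · σ(1565/1) = 1 · 1884 = 1884
  d = 5: Id(5) · σ(1565/5) = 5 · 314 = 1570
  d = 313: Id(313) · σ(1565/313) = 313 · 6 = 1878
  d = 1565: Id(1565) · σ(1565/1565) = 1565 · 1 = 1565
Summing: (Id * σ)(1565) = 1884 + 1570 + 1878 + 1565 = 6897.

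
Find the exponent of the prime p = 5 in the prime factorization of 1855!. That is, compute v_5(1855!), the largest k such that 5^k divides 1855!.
v_5(1855!) = 461

Legendre's formula: v_p(n!) = Σ_{k ≥ 1} ⌊n / p^k⌋. For p = 5, n = 1855, the terms are:
  ⌊1855/5^1⌋ = ⌊1855/5⌋ = 371
  ⌊1855/5^2⌋ = ⌊1855/25⌋ = 74
  ⌊1855/5^3⌋ = ⌊1855/125⌋ = 14
  ⌊1855/5^4⌋ = ⌊1855/625⌋ = 2
(the next term ⌊1855/5^5⌋ = 0, terminating the sum). Summing: v_5(1855!) = 371 + 74 + 14 + 2 = 461.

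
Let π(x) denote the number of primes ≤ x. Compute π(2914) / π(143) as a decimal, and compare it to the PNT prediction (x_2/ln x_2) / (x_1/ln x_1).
π(2914)/π(143) = 421/34 ≈ 12.3824;  PNT prediction ≈ 12.6774.

π(143) = 34 and π(2914) = 421, so π(2914)/π(143) ≈ 12.3824. The PNT-predicted ratio is (2914/ln(2914)) / (143/ln(143)) ≈ 12.6774. The two agree to within a few percent, as expected.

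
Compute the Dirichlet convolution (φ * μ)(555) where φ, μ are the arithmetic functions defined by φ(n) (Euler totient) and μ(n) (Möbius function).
(φ * μ)(555) = 105

Divisors of 555: [1, 3, 5, 15, 37, 111, 185, 555]. For each d | 555:
  d = 1: φ(1) · μ(555/1) = 1 · -1 = -1
  d = 3: φ(3) · μ(555/3) = 2 · 1 = 2
  d = 5: φ(5) · μ(555/5) = 4 · 1 = 4
  d = 15: φ(15) · μ(555/15) = 8 · -1 = -8
  d = 37: φ(37) · μ(555/37) = 36 · 1 = 36
  d = 111: φ(111) · μ(555/111) = 72 · -1 = -72
  d = 185: φ(185) · μ(555/185) = 144 · -1 = -144
  d = 555: φ(555) · μ(555/555) = 288 · 1 = 288
Summing: (φ * μ)(555) = -1 + 2 + 4 + -8 + 36 + -72 + -144 + 288 = 105.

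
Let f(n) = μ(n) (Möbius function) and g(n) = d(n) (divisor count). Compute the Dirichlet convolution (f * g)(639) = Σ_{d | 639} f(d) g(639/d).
(μ * d)(639) = 1

Divisors of 639: [1, 3, 9, 71, 213, 639]. For each d | 639:
  d = 1: μ(1) · d(639/1) = 1 · 6 = 6
  d = 3: μ(3) · d(639/3) = -1 · 4 = -4
  d = 9: μ(9) · d(639/9) = 0 · 2 = 0
  d = 71: μ(71) · d(639/71) = -1 · 3 = -3
  d = 213: μ(213) · d(639/213) = 1 · 2 = 2
  d = 639: μ(639) · d(639/639) = 0 · 1 = 0
Summing: (μ * d)(639) = 6 + -4 + 0 + -3 + 2 + 0 = 1.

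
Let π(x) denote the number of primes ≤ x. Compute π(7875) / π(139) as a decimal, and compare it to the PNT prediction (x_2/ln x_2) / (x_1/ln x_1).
π(7875)/π(139) = 994/34 ≈ 29.2353;  PNT prediction ≈ 31.1612.

π(139) = 34 and π(7875) = 994, so π(7875)/π(139) ≈ 29.2353. The PNT-predicted ratio is (7875/ln(7875)) / (139/ln(139)) ≈ 31.1612. The two agree to within a few percent, as expected.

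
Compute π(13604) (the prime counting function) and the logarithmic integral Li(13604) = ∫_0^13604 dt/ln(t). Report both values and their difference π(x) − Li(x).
π(13604) = 1608;  Li(13604) ≈ 1630.72;  π(x) − Li(x) ≈ -22.72.

Direct count of primes ≤ 13604 gives π(13604) = 1608. Numerical evaluation of the logarithmic integral gives Li(13604) ≈ 1630.72. The difference π(x) − Li(x) ≈ -22.72 is typically negative for small/moderate x (Li(x) overestimates), though Littlewood's theorem shows this sign changes infinitely often.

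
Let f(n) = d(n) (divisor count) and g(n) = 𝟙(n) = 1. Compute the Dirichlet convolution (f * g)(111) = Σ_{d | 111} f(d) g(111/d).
(d * 𝟙)(111) = 9

Divisors of 111: [1, 3, 37, 111]. For each d | 111:
  d = 1: d(1) · 𝟙(111/1) = 1 · 1 = 1
  d = 3: d(3) · 𝟙(111/3) = 2 · 1 = 2
  d = 37: d(37) · 𝟙(111/37) = 2 · 1 = 2
  d = 111: d(111) · 𝟙(111/111) = 4 · 1 = 4
Summing: (d * 𝟙)(111) = 1 + 2 + 2 + 4 = 9.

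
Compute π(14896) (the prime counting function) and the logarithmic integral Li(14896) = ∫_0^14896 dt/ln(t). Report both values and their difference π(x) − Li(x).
π(14896) = 1745;  Li(14896) ≈ 1765.81;  π(x) − Li(x) ≈ -20.81.

Direct count of primes ≤ 14896 gives π(14896) = 1745. Numerical evaluation of the logarithmic integral gives Li(14896) ≈ 1765.81. The difference π(x) − Li(x) ≈ -20.81 is typically negative for small/moderate x (Li(x) overestimates), though Littlewood's theorem shows this sign changes infinitely often.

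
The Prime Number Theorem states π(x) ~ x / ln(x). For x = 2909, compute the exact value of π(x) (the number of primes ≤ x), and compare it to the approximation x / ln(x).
π(2909) = 421;  x/ln(x) ≈ 364.74;  relative error ≈ 13.36%.

Directly count primes up to 2909: π(2909) = 421. The PNT approximation gives 2909/ln(2909) ≈ 2909/7.97556 ≈ 364.74. Relative error (π(x) − x/ln(x)) / π(x) ≈ 13.36%; the approximation is known to undercount slightly (Li(x) is a better estimate).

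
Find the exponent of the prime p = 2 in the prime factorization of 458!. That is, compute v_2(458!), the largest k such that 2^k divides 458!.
v_2(458!) = 453

Legendre's formula: v_p(n!) = Σ_{k ≥ 1} ⌊n / p^k⌋. For p = 2, n = 458, the terms are:
  ⌊458/2^1⌋ = ⌊458/2⌋ = 229
  ⌊458/2^2⌋ = ⌊458/4⌋ = 114
  ⌊458/2^3⌋ = ⌊458/8⌋ = 57
  ⌊458/2^4⌋ = ⌊458/16⌋ = 28
  ⌊458/2^5⌋ = ⌊458/32⌋ = 14
  ⌊458/2^6⌋ = ⌊458/64⌋ = 7
  ⌊458/2^7⌋ = ⌊458/128⌋ = 3
  ⌊458/2^8⌋ = ⌊458/256⌋ = 1
(the next term ⌊458/2^9⌋ = 0, terminating the sum). Summing: v_2(458!) = 229 + 114 + 57 + 28 + 14 + 7 + 3 + 1 = 453.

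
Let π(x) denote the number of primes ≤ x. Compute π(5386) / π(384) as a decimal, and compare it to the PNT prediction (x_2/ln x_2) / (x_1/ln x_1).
π(5386)/π(384) = 709/76 ≈ 9.3289;  PNT prediction ≈ 9.7146.

π(384) = 76 and π(5386) = 709, so π(5386)/π(384) ≈ 9.3289. The PNT-predicted ratio is (5386/ln(5386)) / (384/ln(384)) ≈ 9.7146. The two agree to within a few percent, as expected.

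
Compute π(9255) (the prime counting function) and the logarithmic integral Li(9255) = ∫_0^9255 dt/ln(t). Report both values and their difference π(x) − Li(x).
π(9255) = 1146;  Li(9255) ≈ 1164.91;  π(x) − Li(x) ≈ -18.91.

Direct count of primes ≤ 9255 gives π(9255) = 1146. Numerical evaluation of the logarithmic integral gives Li(9255) ≈ 1164.91. The difference π(x) − Li(x) ≈ -18.91 is typically negative for small/moderate x (Li(x) overestimates), though Littlewood's theorem shows this sign changes infinitely often.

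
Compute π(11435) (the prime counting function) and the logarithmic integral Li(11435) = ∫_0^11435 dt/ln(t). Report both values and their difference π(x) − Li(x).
π(11435) = 1378;  Li(11435) ≈ 1400.79;  π(x) − Li(x) ≈ -22.79.

Direct count of primes ≤ 11435 gives π(11435) = 1378. Numerical evaluation of the logarithmic integral gives Li(11435) ≈ 1400.79. The difference π(x) − Li(x) ≈ -22.79 is typically negative for small/moderate x (Li(x) overestimates), though Littlewood's theorem shows this sign changes infinitely often.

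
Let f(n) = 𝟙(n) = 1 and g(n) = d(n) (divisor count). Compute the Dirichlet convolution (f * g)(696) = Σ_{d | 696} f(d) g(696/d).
(𝟙 * d)(696) = 90

Divisors of 696: [1, 2, 3, 4, 6, 8, 12, 24, 29, 58, 87, 116, 174, 232, 348, 696]. For each d | 696:
  d = 1: 𝟙(1) · d(696/1) = 1 · 16 = 16
  d = 2: 𝟙(2) · d(696/2) = 1 · 12 = 12
  d = 3: 𝟙(3) · d(696/3) = 1 · 8 = 8
  d = 4: 𝟙(4) · d(696/4) = 1 · 8 = 8
  d = 6: 𝟙(6) · d(696/6) = 1 · 6 = 6
  d = 8: 𝟙(8) · d(696/8) = 1 · 4 = 4
  d = 12: 𝟙(12) · d(696/12) = 1 · 4 = 4
  d = 24: 𝟙(24) · d(696/24) = 1 · 2 = 2
  d = 29: 𝟙(29) · d(696/29) = 1 · 8 = 8
  d = 58: 𝟙(58) · d(696/58) = 1 · 6 = 6
  d = 87: 𝟙(87) · d(696/87) = 1 · 4 = 4
  d = 116: 𝟙(116) · d(696/116) = 1 · 4 = 4
  d = 174: 𝟙(174) · d(696/174) = 1 · 3 = 3
  d = 232: 𝟙(232) · d(696/232) = 1 · 2 = 2
  d = 348: 𝟙(348) · d(696/348) = 1 · 2 = 2
  d = 696: 𝟙(696) · d(696/696) = 1 · 1 = 1
Summing: (𝟙 * d)(696) = 16 + 12 + 8 + 8 + 6 + 4 + 4 + 2 + 8 + 6 + 4 + 4 + 3 + 2 + 2 + 1 = 90.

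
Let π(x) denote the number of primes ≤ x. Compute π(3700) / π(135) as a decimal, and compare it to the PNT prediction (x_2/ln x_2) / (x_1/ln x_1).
π(3700)/π(135) = 516/32 ≈ 16.1250;  PNT prediction ≈ 16.3631.

π(135) = 32 and π(3700) = 516, so π(3700)/π(135) ≈ 16.1250. The PNT-predicted ratio is (3700/ln(3700)) / (135/ln(135)) ≈ 16.3631. The two agree to within a few percent, as expected.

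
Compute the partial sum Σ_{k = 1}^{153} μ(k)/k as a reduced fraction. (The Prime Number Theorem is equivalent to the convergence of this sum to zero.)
Σ μ(k)/k = 498553581288971583508015817946071430122138094746515981177/75106511663943725776296745409664000450228387787452181363970

Values of μ(k) for 1 ≤ k ≤ 153: μ(1) = 1, μ(2) = -1, μ(3) = -1, μ(5) = -1, μ(6) = 1, μ(7) = -1, μ(10) = 1, μ(11) = -1, μ(13) = -1, μ(14) = 1, μ(15) = 1, μ(17) = -1, μ(19) = -1, μ(21) = 1, μ(22) = 1, μ(23) = -1, μ(26) = 1, μ(29) = -1, μ(30) = -1, μ(31) = -1, μ(33) = 1, μ(34) = 1, μ(35) = 1, μ(37) = -1, μ(38) = 1, μ(39) = 1, μ(41) = -1, μ(42) = -1, μ(43) = -1, μ(46) = 1, μ(47) = -1, μ(51) = 1, μ(53) = -1, μ(55) = 1, μ(57) = 1, μ(58) = 1, μ(59) = -1, μ(61) = -1, μ(62) = 1, μ(65) = 1, μ(66) = -1, μ(67) = -1, μ(69) = 1, μ(70) = -1, μ(71) = -1, μ(73) = -1, μ(74) = 1, μ(77) = 1, μ(78) = -1, μ(79) = -1, μ(82) = 1, μ(83) = -1, μ(85) = 1, μ(86) = 1, μ(87) = 1, μ(89) = -1, μ(91) = 1, μ(93) = 1, μ(94) = 1, μ(95) = 1, μ(97) = -1, μ(101) = -1, μ(102) = -1, μ(103) = -1, μ(105) = -1, μ(106) = 1, μ(107) = -1, μ(109) = -1, μ(110) = -1, μ(111) = 1, μ(113) = -1, μ(114) = -1, μ(115) = 1, μ(118) = 1, μ(119) = 1, μ(122) = 1, μ(123) = 1, μ(127) = -1, μ(129) = 1, μ(130) = -1, μ(131) = -1, μ(133) = 1, μ(134) = 1, μ(137) = -1, μ(138) = -1, μ(139) = -1, μ(141) = 1, μ(142) = 1, μ(143) = 1, μ(145) = 1, μ(146) = 1, μ(149) = -1, μ(151) = -1, with μ = 0 on non-squarefree integers. Summing μ(k)/k for k where μ(k) ≠ 0 gives 498553581288971583508015817946071430122138094746515981177/75106511663943725776296745409664000450228387787452181363970 ≈ 0.0066. (PNT ⟺ this sum → 0 as n → ∞.)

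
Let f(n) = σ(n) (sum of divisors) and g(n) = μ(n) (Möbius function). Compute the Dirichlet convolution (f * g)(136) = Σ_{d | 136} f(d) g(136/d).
(σ * μ)(136) = 136

Divisors of 136: [1, 2, 4, 8, 17, 34, 68, 136]. For each d | 136:
  d = 1: σ(1) · μ(136/1) = 1 · 0 = 0
  d = 2: σ(2) · μ(136/2) = 3 · 0 = 0
  d = 4: σ(4) · μ(136/4) = 7 · 1 = 7
  d = 8: σ(8) · μ(136/8) = 15 · -1 = -15
  d = 17: σ(17) · μ(136/17) = 18 · 0 = 0
  d = 34: σ(34) · μ(136/34) = 54 · 0 = 0
  d = 68: σ(68) · μ(136/68) = 126 · -1 = -126
  d = 136: σ(136) · μ(136/136) = 270 · 1 = 270
Summing: (σ * μ)(136) = 0 + 0 + 7 + -15 + 0 + 0 + -126 + 270 = 136.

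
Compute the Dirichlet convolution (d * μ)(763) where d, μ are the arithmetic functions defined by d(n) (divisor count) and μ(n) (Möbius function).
(d * μ)(763) = 1

Divisors of 763: [1, 7, 109, 763]. For each d | 763:
  d = 1: d(1) · μ(763/1) = 1 · 1 = 1
  d = 7: d(7) · μ(763/7) = 2 · -1 = -2
  d = 109: d(109) · μ(763/109) = 2 · -1 = -2
  d = 763: d(763) · μ(763/763) = 4 · 1 = 4
Summing: (d * μ)(763) = 1 + -2 + -2 + 4 = 1.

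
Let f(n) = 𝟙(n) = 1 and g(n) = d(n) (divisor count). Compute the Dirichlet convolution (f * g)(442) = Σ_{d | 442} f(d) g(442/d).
(𝟙 * d)(442) = 27

Divisors of 442: [1, 2, 13, 17, 26, 34, 221, 442]. For each d | 442:
  d = 1: 𝟙(1) · d(442/1) = 1 · 8 = 8
  d = 2: 𝟙(2) · d(442/2) = 1 · 4 = 4
  d = 13: 𝟙(13) · d(442/13) = 1 · 4 = 4
  d = 17: 𝟙(17) · d(442/17) = 1 · 4 = 4
  d = 26: 𝟙(26) · d(442/26) = 1 · 2 = 2
  d = 34: 𝟙(34) · d(442/34) = 1 · 2 = 2
  d = 221: 𝟙(221) · d(442/221) = 1 · 2 = 2
  d = 442: 𝟙(442) · d(442/442) = 1 · 1 = 1
Summing: (𝟙 * d)(442) = 8 + 4 + 4 + 4 + 2 + 2 + 2 + 1 = 27.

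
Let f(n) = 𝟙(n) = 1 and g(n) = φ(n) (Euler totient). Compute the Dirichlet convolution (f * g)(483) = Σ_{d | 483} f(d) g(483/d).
(𝟙 * φ)(483) = 483

Divisors of 483: [1, 3, 7, 21, 23, 69, 161, 483]. For each d | 483:
  d = 1: 𝟙(1) · φ(483/1) = 1 · 264 = 264
  d = 3: 𝟙(3) · φ(483/3) = 1 · 132 = 132
  d = 7: 𝟙(7) · φ(483/7) = 1 · 44 = 44
  d = 21: 𝟙(21) · φ(483/21) = 1 · 22 = 22
  d = 23: 𝟙(23) · φ(483/23) = 1 · 12 = 12
  d = 69: 𝟙(69) · φ(483/69) = 1 · 6 = 6
  d = 161: 𝟙(161) · φ(483/161) = 1 · 2 = 2
  d = 483: 𝟙(483) · φ(483/483) = 1 · 1 = 1
Summing: (𝟙 * φ)(483) = 264 + 132 + 44 + 22 + 12 + 6 + 2 + 1 = 483.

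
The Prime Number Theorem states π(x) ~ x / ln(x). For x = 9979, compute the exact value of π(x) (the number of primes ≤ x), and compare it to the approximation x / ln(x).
π(9979) = 1229;  x/ln(x) ≈ 1083.70;  relative error ≈ 11.82%.

Directly count primes up to 9979: π(9979) = 1229. The PNT approximation gives 9979/ln(9979) ≈ 9979/9.20824 ≈ 1083.70. Relative error (π(x) − x/ln(x)) / π(x) ≈ 11.82%; the approximation is known to undercount slightly (Li(x) is a better estimate).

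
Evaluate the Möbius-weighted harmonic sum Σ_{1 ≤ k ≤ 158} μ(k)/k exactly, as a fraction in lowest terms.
Σ μ(k)/k = 11043365287080119932070420984761831999214006413190917276901/1684531761605594992411227004188178295812265268947141782020470

Values of μ(k) for 1 ≤ k ≤ 158: μ(1) = 1, μ(2) = -1, μ(3) = -1, μ(5) = -1, μ(6) = 1, μ(7) = -1, μ(10) = 1, μ(11) = -1, μ(13) = -1, μ(14) = 1, μ(15) = 1, μ(17) = -1, μ(19) = -1, μ(21) = 1, μ(22) = 1, μ(23) = -1, μ(26) = 1, μ(29) = -1, μ(30) = -1, μ(31) = -1, μ(33) = 1, μ(34) = 1, μ(35) = 1, μ(37) = -1, μ(38) = 1, μ(39) = 1, μ(41) = -1, μ(42) = -1, μ(43) = -1, μ(46) = 1, μ(47) = -1, μ(51) = 1, μ(53) = -1, μ(55) = 1, μ(57) = 1, μ(58) = 1, μ(59) = -1, μ(61) = -1, μ(62) = 1, μ(65) = 1, μ(66) = -1, μ(67) = -1, μ(69) = 1, μ(70) = -1, μ(71) = -1, μ(73) = -1, μ(74) = 1, μ(77) = 1, μ(78) = -1, μ(79) = -1, μ(82) = 1, μ(83) = -1, μ(85) = 1, μ(86) = 1, μ(87) = 1, μ(89) = -1, μ(91) = 1, μ(93) = 1, μ(94) = 1, μ(95) = 1, μ(97) = -1, μ(101) = -1, μ(102) = -1, μ(103) = -1, μ(105) = -1, μ(106) = 1, μ(107) = -1, μ(109) = -1, μ(110) = -1, μ(111) = 1, μ(113) = -1, μ(114) = -1, μ(115) = 1, μ(118) = 1, μ(119) = 1, μ(122) = 1, μ(123) = 1, μ(127) = -1, μ(129) = 1, μ(130) = -1, μ(131) = -1, μ(133) = 1, μ(134) = 1, μ(137) = -1, μ(138) = -1, μ(139) = -1, μ(141) = 1, μ(142) = 1, μ(143) = 1, μ(145) = 1, μ(146) = 1, μ(149) = -1, μ(151) = -1, μ(154) = -1, μ(155) = 1, μ(157) = -1, μ(158) = 1, with μ = 0 on non-squarefree integers. Summing μ(k)/k for k where μ(k) ≠ 0 gives 11043365287080119932070420984761831999214006413190917276901/1684531761605594992411227004188178295812265268947141782020470 ≈ 0.0066. (PNT ⟺ this sum → 0 as n → ∞.)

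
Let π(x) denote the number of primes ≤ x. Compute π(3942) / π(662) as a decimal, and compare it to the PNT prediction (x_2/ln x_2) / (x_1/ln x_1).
π(3942)/π(662) = 546/121 ≈ 4.5124;  PNT prediction ≈ 4.6715.

π(662) = 121 and π(3942) = 546, so π(3942)/π(662) ≈ 4.5124. The PNT-predicted ratio is (3942/ln(3942)) / (662/ln(662)) ≈ 4.6715. The two agree to within a few percent, as expected.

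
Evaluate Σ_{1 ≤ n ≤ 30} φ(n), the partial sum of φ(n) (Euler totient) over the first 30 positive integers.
Σ_{n ≤ 30} φ(n) = 278

Compute φ(n) for each 1 ≤ n ≤ 30: φ(1) = 1, φ(2) = 1, φ(3) = 2, φ(4) = 2, φ(5) = 4, φ(6) = 2, φ(7) = 6, φ(8) = 4, φ(9) = 6, φ(10) = 4, φ(11) = 10, φ(12) = 4, φ(13) = 12, φ(14) = 6, φ(15) = 8, φ(16) = 8, φ(17) = 16, φ(18) = 6, φ(19) = 18, φ(20) = 8, φ(21) = 12, φ(22) = 10, φ(23) = 22, φ(24) = 8, φ(25) = 20, φ(26) = 12, φ(27) = 18, φ(28) = 12, φ(29) = 28, φ(30) = 8. Summing all 30 values: 278. (Average order: Σ_{n ≤ x} φ(n) ~ (3/π²) x². For x = 30, (3/π²)·30² ≈ 273.57.)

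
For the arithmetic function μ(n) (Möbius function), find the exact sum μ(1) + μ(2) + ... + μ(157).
Σ_{n ≤ 157} μ(n) = -2

Compute μ(n) for each 1 ≤ n ≤ 157: μ(1) = 1, μ(2) = -1, μ(3) = -1, μ(4) = 0, μ(5) = -1, μ(6) = 1, μ(7) = -1, μ(8) = 0, μ(9) = 0, μ(10) = 1, μ(11) = -1, μ(12) = 0, μ(13) = -1, μ(14) = 1, μ(15) = 1, μ(16) = 0, μ(17) = -1, μ(18) = 0, μ(19) = -1, μ(20) = 0, μ(21) = 1, μ(22) = 1, μ(23) = -1, μ(24) = 0, μ(25) = 0, μ(26) = 1, μ(27) = 0, μ(28) = 0, μ(29) = -1, μ(30) = -1, μ(31) = -1, μ(32) = 0, μ(33) = 1, μ(34) = 1, μ(35) = 1, μ(36) = 0, μ(37) = -1, μ(38) = 1, μ(39) = 1, μ(40) = 0, μ(41) = -1, μ(42) = -1, μ(43) = -1, μ(44) = 0, μ(45) = 0, μ(46) = 1, μ(47) = -1, μ(48) = 0, μ(49) = 0, μ(50) = 0, μ(51) = 1, μ(52) = 0, μ(53) = -1, μ(54) = 0, μ(55) = 1, μ(56) = 0, μ(57) = 1, μ(58) = 1, μ(59) = -1, μ(60) = 0, μ(61) = -1, μ(62) = 1, μ(63) = 0, μ(64) = 0, μ(65) = 1, μ(66) = -1, μ(67) = -1, μ(68) = 0, μ(69) = 1, μ(70) = -1, μ(71) = -1, μ(72) = 0, μ(73) = -1, μ(74) = 1, μ(75) = 0, μ(76) = 0, μ(77) = 1, μ(78) = -1, μ(79) = -1, μ(80) = 0, μ(81) = 0, μ(82) = 1, μ(83) = -1, μ(84) = 0, μ(85) = 1, μ(86) = 1, μ(87) = 1, μ(88) = 0, μ(89) = -1, μ(90) = 0, μ(91) = 1, μ(92) = 0, μ(93) = 1, μ(94) = 1, μ(95) = 1, μ(96) = 0, μ(97) = -1, μ(98) = 0, μ(99) = 0, μ(100) = 0, μ(101) = -1, μ(102) = -1, μ(103) = -1, μ(104) = 0, μ(105) = -1, μ(106) = 1, μ(107) = -1, μ(108) = 0, μ(109) = -1, μ(110) = -1, μ(111) = 1, μ(112) = 0, μ(113) = -1, μ(114) = -1, μ(115) = 1, μ(116) = 0, μ(117) = 0, μ(118) = 1, μ(119) = 1, μ(120) = 0, μ(121) = 0, μ(122) = 1, μ(123) = 1, μ(124) = 0, μ(125) = 0, μ(126) = 0, μ(127) = -1, μ(128) = 0, μ(129) = 1, μ(130) = -1, μ(131) = -1, μ(132) = 0, μ(133) = 1, μ(134) = 1, μ(135) = 0, μ(136) = 0, μ(137) = -1, μ(138) = -1, μ(139) = -1, μ(140) = 0, μ(141) = 1, μ(142) = 1, μ(143) = 1, μ(144) = 0, μ(145) = 1, μ(146) = 1, μ(147) = 0, μ(148) = 0, μ(149) = -1, μ(150) = 0, μ(151) = -1, μ(152) = 0, μ(153) = 0, μ(154) = -1, μ(155) = 1, μ(156) = 0, μ(157) = -1. Summing all 157 values: -2. (Mertens function M(x) = Σ_{n ≤ x} μ(n); on average M(x) should be small (PNT ⟺ M(x) = o(x)).)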